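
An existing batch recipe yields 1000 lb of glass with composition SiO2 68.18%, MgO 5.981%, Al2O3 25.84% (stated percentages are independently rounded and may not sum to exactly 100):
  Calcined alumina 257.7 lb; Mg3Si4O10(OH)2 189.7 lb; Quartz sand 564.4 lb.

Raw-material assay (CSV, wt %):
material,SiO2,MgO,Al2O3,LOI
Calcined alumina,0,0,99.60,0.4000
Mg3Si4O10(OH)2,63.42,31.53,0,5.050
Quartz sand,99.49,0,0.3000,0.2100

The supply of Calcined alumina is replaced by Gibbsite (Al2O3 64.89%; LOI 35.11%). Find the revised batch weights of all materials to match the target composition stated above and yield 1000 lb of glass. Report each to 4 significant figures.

Each numeric step maintains exact precision at each step. Mid-chain values are shown, rounded to 4 significant figures, as written; every reported number is rounded just once — derived quantities are re-derived at exact precision (three oxide percentages, the totals, the yield, LOI, net glass mass) from the batch weights at 1000 lb of glass as given in the question or the answer.
Oxide-by-oxide targets in 1000 lb glass:
  SiO2: 68.18% × 1000 = 681.8 lb
  MgO: 5.981% × 1000 = 59.81 lb
  Al2O3: 25.84% × 1000 = 258.4 lb
Mass-balance tally per oxide applying the batch weights above, at the basis given (every target is met by its sum modulo rounding of the values):
  SiO2: 189.7·0.6342 + 564.4·0.9949 = 681.8 lb (target 681.8 lb)
  MgO: 189.7·0.3153 = 59.81 lb (target 59.81 lb)
  Al2O3: 395.6·0.6489 + 564.4·0.003000 = 258.4 lb (target 258.4 lb)
Glass-mass closure: batch total minus LOI = 1000 lb (oxide target masses add up to 1000 lb; with the basis standing at 1000 lb — gaps are rounding artifacts).
Batch total: Σ batch = 1150 lb; LOI loss = Σ batch·LOI = 149.7 lb; as yield: glass ÷ batch → 86.98%.

Revised batch per 1000 lb glass:
  Gibbsite: 395.6 lb
  Mg3Si4O10(OH)2: 189.7 lb
  Quartz sand: 564.4 lb
Total batch = 1150 lb; LOI loss = 149.7 lb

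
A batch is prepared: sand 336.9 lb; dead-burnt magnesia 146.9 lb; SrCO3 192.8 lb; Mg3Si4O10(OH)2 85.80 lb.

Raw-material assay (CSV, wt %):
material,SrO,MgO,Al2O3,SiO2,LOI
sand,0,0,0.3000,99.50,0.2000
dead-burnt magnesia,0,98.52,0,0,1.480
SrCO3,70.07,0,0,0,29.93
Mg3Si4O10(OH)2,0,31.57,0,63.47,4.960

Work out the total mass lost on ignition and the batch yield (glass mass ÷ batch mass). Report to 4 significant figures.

Every computation maintains exact precision all the way through. Values along the way appear (rounded to 4 significant figures) when written out. Exactly one rounding is applied to every reported result — derived quantities are re-derived from the weighed amounts on 697.6 lb of glass in full float precision (ignition loss, the totals, four oxide percentages, glass mass, the yield), exactly as printed in the question or the answer.
LOI of each material in turn:
  sand: 336.9 × 0.002000 = 0.6738 lb
  dead-burnt magnesia: 146.9 × 0.01480 = 2.174 lb
  SrCO3: 192.8 × 0.2993 = 57.71 lb
  Mg3Si4O10(OH)2: 85.80 × 0.04960 = 4.256 lb
Total LOI = 64.81 lb
Glass = batch − LOI = 762.4 − 64.81 = 697.6 lb

LOI loss = 64.81 lb; glass = 697.6 lb; yield = 91.50%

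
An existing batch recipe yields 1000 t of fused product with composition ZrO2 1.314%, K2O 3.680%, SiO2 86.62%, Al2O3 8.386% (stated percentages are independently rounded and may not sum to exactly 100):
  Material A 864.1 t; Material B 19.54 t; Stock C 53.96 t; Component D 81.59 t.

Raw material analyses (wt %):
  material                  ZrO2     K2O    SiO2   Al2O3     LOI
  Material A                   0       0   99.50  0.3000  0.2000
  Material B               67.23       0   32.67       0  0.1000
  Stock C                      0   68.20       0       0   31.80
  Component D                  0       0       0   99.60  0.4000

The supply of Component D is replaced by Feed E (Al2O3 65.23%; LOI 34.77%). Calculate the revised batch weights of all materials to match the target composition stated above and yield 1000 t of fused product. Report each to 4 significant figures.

Revised batch per 1000 t fused product:
  Material A: 864.1 t
  Material B: 19.54 t
  Stock C: 53.96 t
  Feed E: 124.6 t
Total batch = 1062 t; LOI loss = 62.23 t

Mid-chain values are printed (rounded to four significant digits) between the steps. All arithmetic runs at full float precision throughout; each reported figure includes exactly one rounding. Derived quantities, which include ignition loss, the totals, four oxide percentages, the yield, net glass mass, are carried in exact precision, as quoted within problem or answer, using the weight values for 1000 t of glass.
Target masses of each oxide per 1000 t fused product:
  ZrO2: 1.314% × 1000 = 13.14 t
  K2O: 3.680% × 1000 = 36.80 t
  SiO2: 86.62% × 1000 = 866.2 t
  Al2O3: 8.386% × 1000 = 83.86 t
Per-oxide balance check per the reported batch figures, on the stated basis (sum by sum, the targets are met net of answer rounding effects):
  ZrO2: 19.54·0.6723 = 13.14 t (target 13.14 t)
  K2O: 53.96·0.6820 = 36.80 t (target 36.80 t)
  SiO2: 864.1·0.9950 + 19.54·0.3267 = 866.2 t (target 866.2 t)
  Al2O3: 864.1·0.003000 + 124.6·0.6523 = 83.87 t (target 83.86 t)
Mass balance on the glass: Σ batch − LOI loss = 1000 t (per-oxide target masses sum to 1000 t; versus the stated basis of 1000 t — any gap is answer rounding).
Whole-batch sum: Σ batch = 1062 t; loss to ignition Σ batch·LOI = 62.23 t; yield, glass over the total, = 94.14%.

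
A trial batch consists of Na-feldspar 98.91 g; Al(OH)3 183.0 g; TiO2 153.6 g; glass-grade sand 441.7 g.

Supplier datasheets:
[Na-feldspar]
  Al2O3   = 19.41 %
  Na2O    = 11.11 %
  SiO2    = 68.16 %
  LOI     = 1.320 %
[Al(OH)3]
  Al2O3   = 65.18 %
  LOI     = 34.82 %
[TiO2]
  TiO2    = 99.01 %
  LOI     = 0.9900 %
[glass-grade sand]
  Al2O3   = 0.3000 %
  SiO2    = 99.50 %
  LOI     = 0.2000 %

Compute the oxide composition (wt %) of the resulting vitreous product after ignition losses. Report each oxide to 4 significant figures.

Intermediates are printed, with 4-significant-digit rounding, on the page; all internal work carries full float precision all the way through. Each reported value sees exactly one rounding — all derived quantities, including yield, ignition loss, glass mass, four oxide percentages, the totals, are recomputed from the batch weights for 809.8 g of glass in full precision, as they appear in the problem or the answer.
Oxide-by-oxide delivered mass:
  Al2O3: 98.91·0.1941 + 183.0·0.6518 + 441.7·0.003000 = 139.8 g
  Na2O: 98.91·0.1111 = 10.99 g
  SiO2: 98.91·0.6816 + 441.7·0.9950 = 506.9 g
  TiO2: 153.6·0.9901 = 152.1 g
LOI: 98.91·0.01320 + 183.0·0.3482 + 153.6·0.009900 + 441.7·0.002000 = 67.43 g
Resulting glass, batch − LOI: 877.2 − 67.43 = 809.8 g (the oxide masses sum to this)
percent share: oxide ÷ glass, ×100

Glass mass = 809.8 g (batch 877.2 − LOI 67.43).
Composition: Al2O3 17.26%, Na2O 1.357%, SiO2 62.60%, TiO2 18.78%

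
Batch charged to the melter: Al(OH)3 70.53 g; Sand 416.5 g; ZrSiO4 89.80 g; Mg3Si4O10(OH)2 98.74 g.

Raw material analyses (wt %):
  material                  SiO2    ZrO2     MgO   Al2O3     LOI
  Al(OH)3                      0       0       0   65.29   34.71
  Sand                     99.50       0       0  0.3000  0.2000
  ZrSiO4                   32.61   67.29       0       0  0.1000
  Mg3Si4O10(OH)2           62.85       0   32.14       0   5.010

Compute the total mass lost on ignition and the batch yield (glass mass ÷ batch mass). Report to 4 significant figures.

Full float precision is maintained in all steps — values along the way are displayed (rounded to four significant digits) in the working — every reported number is rounded once only — derived quantities are carried at exact precision (yield, net glass mass, the totals, ignition loss, four oxide percentages) from the weighed amounts on 645.2 g of glass, as given in either problem or answer.
LOI of each material in turn:
  Al(OH)3: 70.53 × 0.3471 = 24.48 g
  Sand: 416.5 × 0.002000 = 0.8330 g
  ZrSiO4: 89.80 × 0.001000 = 0.08980 g
  Mg3Si4O10(OH)2: 98.74 × 0.05010 = 4.947 g
Total LOI = 30.35 g
Glass = batch − LOI = 675.6 − 30.35 = 645.2 g

LOI loss = 30.35 g; glass = 645.2 g; yield = 95.51%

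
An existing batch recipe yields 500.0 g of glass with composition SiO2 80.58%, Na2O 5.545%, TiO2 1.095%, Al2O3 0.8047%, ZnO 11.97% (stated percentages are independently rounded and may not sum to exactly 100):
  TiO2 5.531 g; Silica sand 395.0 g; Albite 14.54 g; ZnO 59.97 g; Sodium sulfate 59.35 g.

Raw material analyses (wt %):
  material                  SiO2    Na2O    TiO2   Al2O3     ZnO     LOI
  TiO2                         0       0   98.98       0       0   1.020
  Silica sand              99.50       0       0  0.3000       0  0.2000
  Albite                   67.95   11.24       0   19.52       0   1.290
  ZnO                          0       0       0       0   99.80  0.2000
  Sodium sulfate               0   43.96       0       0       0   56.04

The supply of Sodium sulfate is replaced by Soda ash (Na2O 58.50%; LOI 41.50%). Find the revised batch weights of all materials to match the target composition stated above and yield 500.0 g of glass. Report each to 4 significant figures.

Revised batch per 500.0 g glass:
  TiO2: 5.531 g
  Silica sand: 395.0 g
  Albite: 14.54 g
  ZnO: 59.97 g
  Soda ash: 44.60 g
Total batch = 519.6 g; LOI loss = 19.66 g

Every computation runs at full precision throughout. Rounding to four significant digits extends to each intermediate as displayed. A single rounding finalizes every reported figure — derived quantities (LOI, the totals, the five compositions, the yield, net glass mass) are carried using the weight values per 500.0 g of glass at exact precision precisely as stated by the problem or answer text.
The oxide mass targets at 500.0 g glass:
  SiO2: 80.58% × 500.0 = 402.9 g
  Na2O: 5.545% × 500.0 = 27.72 g
  TiO2: 1.095% × 500.0 = 5.475 g
  Al2O3: 0.8047% × 500.0 = 4.023 g
  ZnO: 11.97% × 500.0 = 59.85 g
Mass-balance tally per oxide working from each reported weight, versus the basis set out (sums match the target masses within answer rounding):
  SiO2: 395.0·0.9950 + 14.54·0.6795 = 402.9 g (target 402.9 g)
  Na2O: 14.54·0.1124 + 44.60·0.5850 = 27.73 g (target 27.72 g)
  TiO2: 5.531·0.9898 = 5.475 g (target 5.475 g)
  Al2O3: 395.0·0.003000 + 14.54·0.1952 = 4.023 g (target 4.023 g)
  ZnO: 59.97·0.9980 = 59.85 g (target 59.85 g)
Auditing the glass mass value: net batch after ignition = 500.0 g (oxide target masses add up to 500.0 g; versus the stated basis of 500.0 g — rounding explains the deltas).
Batch grand total — Σ batch = 519.6 g; loss to ignition Σ batch·LOI = 19.66 g; the yield ratio, glass ÷ batch: 96.22%.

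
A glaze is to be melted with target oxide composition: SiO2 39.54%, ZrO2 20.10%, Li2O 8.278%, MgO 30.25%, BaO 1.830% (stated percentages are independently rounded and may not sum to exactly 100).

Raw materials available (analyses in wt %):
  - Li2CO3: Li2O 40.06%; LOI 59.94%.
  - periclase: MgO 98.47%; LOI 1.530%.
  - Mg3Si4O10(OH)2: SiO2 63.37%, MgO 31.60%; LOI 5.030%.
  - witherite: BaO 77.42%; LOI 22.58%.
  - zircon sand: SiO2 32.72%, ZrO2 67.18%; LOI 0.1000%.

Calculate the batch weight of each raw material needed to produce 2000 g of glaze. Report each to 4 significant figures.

Batch per 2000 g glaze:
  Li2CO3: 413.3 g
  periclase: 313.1 g
  Mg3Si4O10(OH)2: 938.9 g
  witherite: 47.27 g
  zircon sand: 598.4 g
Total batch = 2311 g; LOI loss = 311.0 g; yield = 86.54%

Exact precision is carried in every operation. The intermediate values appear, rounded to 4 significant figures, when written out. A single rounding finalizes every reported result; all derived quantities (the totals, LOI, yield, the five compositions, net glass mass) are rebuilt from the batch weights on 2000 g of glass at full precision, exactly as shown in problem or answer.
The oxide mass targets at 2000 g glaze:
  SiO2: 39.54% × 2000 = 790.8 g
  ZrO2: 20.10% × 2000 = 402.0 g
  Li2O: 8.278% × 2000 = 165.6 g
  MgO: 30.25% × 2000 = 605.0 g
  BaO: 1.830% × 2000 = 36.60 g
Mass-balance tally per oxide with the batch weights as given, at the basis given (each sum matches its target mass net of answer rounding effects):
  SiO2: 938.9·0.6337 + 598.4·0.3272 = 790.8 g (target 790.8 g)
  ZrO2: 598.4·0.6718 = 402.0 g (target 402.0 g)
  Li2O: 413.3·0.4006 = 165.6 g (target 165.6 g)
  MgO: 313.1·0.9847 + 938.9·0.3160 = 605.0 g (target 605.0 g)
  BaO: 47.27·0.7742 = 36.60 g (target 36.60 g)
Mass balance on the glass: the batch minus its LOI: 2000 g (summing oxide targets gives 2000 g; basis as stated: 2000 g — any gap is answer rounding).
Batch total: Σ batch = 2311 g; the LOI term Σ batch·LOI equals 311.0 g; the yield ratio, glass ÷ batch: 86.54%.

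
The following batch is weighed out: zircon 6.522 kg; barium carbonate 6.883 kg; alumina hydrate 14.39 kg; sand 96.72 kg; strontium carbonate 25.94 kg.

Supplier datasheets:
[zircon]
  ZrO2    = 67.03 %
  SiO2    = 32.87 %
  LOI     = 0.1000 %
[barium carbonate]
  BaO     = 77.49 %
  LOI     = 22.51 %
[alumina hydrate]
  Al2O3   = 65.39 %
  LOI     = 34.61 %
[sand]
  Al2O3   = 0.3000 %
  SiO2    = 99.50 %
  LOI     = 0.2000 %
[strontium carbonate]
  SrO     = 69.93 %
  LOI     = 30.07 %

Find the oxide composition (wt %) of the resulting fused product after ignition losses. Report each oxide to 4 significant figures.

Glass mass = 135.9 kg (batch 150.5 − LOI 14.53).
Composition: Al2O3 7.136%, SrO 13.35%, ZrO2 3.216%, BaO 3.924%, SiO2 72.38%

Each numeric step maintains full precision from start to finish. Mid-chain values are displayed, rounded to four significant figures, between the steps. Exactly one rounding goes into every reported number; the derived quantities (the totals, five oxide percentages, glass mass, the yield, ignition loss) are computed starting from the weights for 135.9 kg of glass at full float precision, exactly as shown in the problem or the answer.
What the batch supplies per oxide:
  Al2O3: 14.39·0.6539 + 96.72·0.003000 = 9.700 kg
  SrO: 25.94·0.6993 = 18.14 kg
  ZrO2: 6.522·0.6703 = 4.372 kg
  BaO: 6.883·0.7749 = 5.334 kg
  SiO2: 6.522·0.3287 + 96.72·0.9950 = 98.38 kg
LOI: 6.522·0.001000 + 6.883·0.2251 + 14.39·0.3461 + 96.72·0.002000 + 25.94·0.3007 = 14.53 kg
batch − LOI leaves glass = 150.5 − 14.53 = 135.9 kg (the oxide masses sum to this)
each wt % is 100 × oxide ÷ glass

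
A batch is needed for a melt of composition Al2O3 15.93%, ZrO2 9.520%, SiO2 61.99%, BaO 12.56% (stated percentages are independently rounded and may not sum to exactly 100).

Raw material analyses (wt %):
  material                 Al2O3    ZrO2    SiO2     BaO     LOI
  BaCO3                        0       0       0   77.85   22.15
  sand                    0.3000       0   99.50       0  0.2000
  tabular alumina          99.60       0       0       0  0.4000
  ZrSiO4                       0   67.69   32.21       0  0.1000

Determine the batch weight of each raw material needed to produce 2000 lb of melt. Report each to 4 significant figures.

Values along the way are printed, rounded to 4 significant digits, as written. All internal work keeps full precision end to end — each reported value is rounded only once — derived quantities are computed from the batch weights per 2000 lb of glass in full float precision (LOI, yield, the totals, the four compositions, net glass mass) as written in the question or the answer.
Oxide-by-oxide targets in 2000 lb melt:
  Al2O3: 15.93% × 2000 = 318.6 lb
  ZrO2: 9.520% × 2000 = 190.4 lb
  SiO2: 61.99% × 2000 = 1240 lb
  BaO: 12.56% × 2000 = 251.2 lb
Per-oxide balance check per the reported batch figures, under the basis named above (delivered sums recover each target modulo rounding of the values):
  Al2O3: 1155·0.003000 + 316.4·0.9960 = 318.6 lb (target 318.6 lb)
  ZrO2: 281.3·0.6769 = 190.4 lb (target 190.4 lb)
  SiO2: 1155·0.9950 + 281.3·0.3221 = 1240 lb (target 1240 lb)
  BaO: 322.7·0.7785 = 251.2 lb (target 251.2 lb)
Glass-mass sanity pass: Σ batch − LOI loss = 2000 lb (summing oxide targets gives 2000 lb; against the stated basis, 2000 lb — gaps are rounding artifacts).
Batch total: Σ batch = 2075 lb; ignition loss, Σ(batch × LOI) = 75.33 lb; the yield ratio, glass ÷ batch: 96.37%.

Batch per 2000 lb melt:
  BaCO3: 322.7 lb
  sand: 1155 lb
  tabular alumina: 316.4 lb
  ZrSiO4: 281.3 lb
Total batch = 2075 lb; LOI loss = 75.33 lb; yield = 96.37%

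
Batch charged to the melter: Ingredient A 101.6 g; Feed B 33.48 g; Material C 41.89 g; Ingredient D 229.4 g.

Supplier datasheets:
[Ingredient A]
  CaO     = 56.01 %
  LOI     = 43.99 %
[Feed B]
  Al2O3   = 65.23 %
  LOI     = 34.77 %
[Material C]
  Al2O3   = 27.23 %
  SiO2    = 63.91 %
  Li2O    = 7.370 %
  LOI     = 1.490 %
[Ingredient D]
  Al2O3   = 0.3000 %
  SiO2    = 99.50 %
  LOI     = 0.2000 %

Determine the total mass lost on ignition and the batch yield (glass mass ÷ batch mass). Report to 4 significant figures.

The intermediate values are displayed (rounded to four significant figures) on the page; the whole derivation maintains full precision at all times — each reported number is rounded a single time. The derived quantities, which include the yield, four oxide percentages, totals, glass mass, ignition loss, are carried at full float precision, as set out in problem or answer, starting from the weights at 349.0 g of glass.
Per-material ignition loss:
  Ingredient A: 101.6 × 0.4399 = 44.69 g
  Feed B: 33.48 × 0.3477 = 11.64 g
  Material C: 41.89 × 0.01490 = 0.6242 g
  Ingredient D: 229.4 × 0.002000 = 0.4588 g
Total LOI = 57.42 g
Glass = batch − LOI = 406.4 − 57.42 = 349.0 g

LOI loss = 57.42 g; glass = 349.0 g; yield = 85.87%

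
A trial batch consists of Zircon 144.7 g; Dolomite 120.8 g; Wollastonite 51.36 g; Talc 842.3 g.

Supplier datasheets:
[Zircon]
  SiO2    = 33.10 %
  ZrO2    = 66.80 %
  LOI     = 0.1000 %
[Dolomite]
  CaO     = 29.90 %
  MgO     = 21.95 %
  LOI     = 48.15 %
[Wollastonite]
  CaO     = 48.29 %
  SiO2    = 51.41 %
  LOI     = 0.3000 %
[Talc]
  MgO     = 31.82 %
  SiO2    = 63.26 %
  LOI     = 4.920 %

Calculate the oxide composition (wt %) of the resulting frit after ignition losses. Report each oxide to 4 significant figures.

Working values appear, rounded to four significant digits, between the steps — all internal work carries exact precision at every stage. Exactly one rounding goes into every reported value — all derived quantities (LOI, totals, net glass mass, four oxide percentages, the yield) are recomputed using the weight values on 1059 g of glass at exact precision precisely as stated by the problem or answer text.
Oxide-by-oxide delivered mass:
  CaO: 120.8·0.2990 + 51.36·0.4829 = 60.92 g
  MgO: 120.8·0.2195 + 842.3·0.3182 = 294.5 g
  SiO2: 144.7·0.3310 + 51.36·0.5141 + 842.3·0.6326 = 607.1 g
  ZrO2: 144.7·0.6680 = 96.66 g
LOI: 144.7·0.001000 + 120.8·0.4815 + 51.36·0.003000 + 842.3·0.04920 = 99.91 g
batch − LOI leaves glass = 1159 − 99.91 = 1059 g (the oxide masses sum to this)
percent share: oxide ÷ glass, ×100

Glass mass = 1059 g (batch 1159 − LOI 99.91).
Composition: CaO 5.751%, MgO 27.81%, SiO2 57.32%, ZrO2 9.125%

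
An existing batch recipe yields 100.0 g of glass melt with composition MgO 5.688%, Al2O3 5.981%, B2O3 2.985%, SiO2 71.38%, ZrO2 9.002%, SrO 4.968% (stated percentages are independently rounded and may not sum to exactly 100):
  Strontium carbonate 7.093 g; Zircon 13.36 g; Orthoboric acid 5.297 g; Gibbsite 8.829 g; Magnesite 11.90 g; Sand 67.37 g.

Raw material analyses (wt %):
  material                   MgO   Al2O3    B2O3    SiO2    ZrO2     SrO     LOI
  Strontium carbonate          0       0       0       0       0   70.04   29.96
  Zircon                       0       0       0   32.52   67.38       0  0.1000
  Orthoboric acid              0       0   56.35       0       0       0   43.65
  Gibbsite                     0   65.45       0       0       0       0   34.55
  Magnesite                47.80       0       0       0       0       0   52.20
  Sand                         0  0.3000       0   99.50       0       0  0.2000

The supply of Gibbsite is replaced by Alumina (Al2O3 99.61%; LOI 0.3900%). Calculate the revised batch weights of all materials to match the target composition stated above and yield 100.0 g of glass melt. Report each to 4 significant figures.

Revised batch per 100.0 g glass melt:
  Strontium carbonate: 7.093 g
  Zircon: 13.36 g
  Orthoboric acid: 5.297 g
  Alumina: 5.802 g
  Magnesite: 11.90 g
  Sand: 67.37 g
Total batch = 110.8 g; LOI loss = 10.82 g

Each numeric step maintains full precision at every stage — mid-chain values appear, with 4-significant-figure rounding, within the worked lines — each reported value includes exactly one rounding — the derived quantities, which include LOI, the yield, net glass mass, the six compositions, totals, are re-derived in exact precision, exactly as printed in question or answer, using the weight values per 100.0 g of glass.
The oxide mass targets at 100.0 g glass melt:
  MgO: 5.688% × 100.0 = 5.688 g
  Al2O3: 5.981% × 100.0 = 5.981 g
  B2O3: 2.985% × 100.0 = 2.985 g
  SiO2: 71.38% × 100.0 = 71.38 g
  ZrO2: 9.002% × 100.0 = 9.002 g
  SrO: 4.968% × 100.0 = 4.968 g
Sums-versus-targets review working from each reported weight, per the basis as stated (sums match the target masses net of answer rounding effects):
  MgO: 11.90·0.4780 = 5.688 g (target 5.688 g)
  Al2O3: 5.802·0.9961 + 67.37·0.003000 = 5.981 g (target 5.981 g)
  B2O3: 5.297·0.5635 = 2.985 g (target 2.985 g)
  SiO2: 13.36·0.3252 + 67.37·0.9950 = 71.38 g (target 71.38 g)
  ZrO2: 13.36·0.6738 = 9.002 g (target 9.002 g)
  SrO: 7.093·0.7004 = 4.968 g (target 4.968 g)
Glass-mass sanity pass: batch total minus LOI = 100.0 g (the targets, summed, come to 100.0 g; the stated basis being 100.0 g — gaps are rounding artifacts).
Total batch = Σ batch = 110.8 g; Σ batch·LOI gives LOI loss = 10.82 g; as yield: glass ÷ batch → 90.24%.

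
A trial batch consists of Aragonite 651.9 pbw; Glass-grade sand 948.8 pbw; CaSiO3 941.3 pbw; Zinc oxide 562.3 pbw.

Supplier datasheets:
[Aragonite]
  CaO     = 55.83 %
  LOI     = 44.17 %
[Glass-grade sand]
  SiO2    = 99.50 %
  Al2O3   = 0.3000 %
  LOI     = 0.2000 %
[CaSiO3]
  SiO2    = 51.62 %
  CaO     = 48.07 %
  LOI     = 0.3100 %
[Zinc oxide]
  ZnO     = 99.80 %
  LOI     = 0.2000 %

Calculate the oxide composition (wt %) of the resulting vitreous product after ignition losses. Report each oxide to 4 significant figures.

Glass mass = 2810 pbw (batch 3104 − LOI 293.9).
Composition: SiO2 50.88%, ZnO 19.97%, CaO 29.05%, Al2O3 0.1013%

All internal work holds full float precision through every step. Working values are displayed with 4-significant-digit rounding within the worked lines. Every reported number carries a single rounding; derived quantities (ignition loss, yield, glass mass, the four compositions, the totals) are computed starting from the weights per 2810 pbw of glass at full float precision, as they appear in question or answer.
Oxide masses out of the charge:
  SiO2: 948.8·0.9950 + 941.3·0.5162 = 1430 pbw
  ZnO: 562.3·0.9980 = 561.2 pbw
  CaO: 651.9·0.5583 + 941.3·0.4807 = 816.4 pbw
  Al2O3: 948.8·0.003000 = 2.846 pbw
LOI: 651.9·0.4417 + 948.8·0.002000 + 941.3·0.003100 + 562.3·0.002000 = 293.9 pbw
batch − LOI leaves glass = 3104 − 293.9 = 2810 pbw (equal to the oxide-mass sum)
each wt % is 100 × oxide ÷ glass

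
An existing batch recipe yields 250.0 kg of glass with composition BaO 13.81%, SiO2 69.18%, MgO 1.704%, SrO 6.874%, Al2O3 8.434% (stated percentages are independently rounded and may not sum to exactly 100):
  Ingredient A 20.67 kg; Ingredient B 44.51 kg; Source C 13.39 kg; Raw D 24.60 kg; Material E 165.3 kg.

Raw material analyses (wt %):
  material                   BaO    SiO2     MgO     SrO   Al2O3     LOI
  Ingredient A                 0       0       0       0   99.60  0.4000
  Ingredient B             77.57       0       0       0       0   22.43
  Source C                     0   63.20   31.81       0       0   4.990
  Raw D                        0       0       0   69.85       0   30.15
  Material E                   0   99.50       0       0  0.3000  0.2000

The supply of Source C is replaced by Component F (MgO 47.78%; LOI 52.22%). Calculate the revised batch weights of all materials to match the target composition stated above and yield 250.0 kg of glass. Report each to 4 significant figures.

Revised batch per 250.0 kg glass:
  Ingredient A: 20.65 kg
  Ingredient B: 44.51 kg
  Component F: 8.916 kg
  Raw D: 24.60 kg
  Material E: 173.8 kg
Total batch = 272.5 kg; LOI loss = 22.49 kg

In-progress results are printed (rounded to four significant digits) at each printed step; full float precision is carried at each step; a single rounding produces every reported value. Derived quantities, including the totals, LOI, the yield, glass mass, five oxide percentages, are re-derived starting from the weights on 250.0 kg of glass in exact precision as quoted within the problem or answer text.
Per-oxide target masses for 250.0 kg glass:
  BaO: 13.81% × 250.0 = 34.52 kg
  SiO2: 69.18% × 250.0 = 173.0 kg
  MgO: 1.704% × 250.0 = 4.260 kg
  SrO: 6.874% × 250.0 = 17.18 kg
  Al2O3: 8.434% × 250.0 = 21.08 kg
Sums-versus-targets review given the weights on record, versus the basis set out (oxide sums agree with the targets within answer rounding):
  BaO: 44.51·0.7757 = 34.53 kg (target 34.52 kg)
  SiO2: 173.8·0.9950 = 172.9 kg (target 173.0 kg)
  MgO: 8.916·0.4778 = 4.260 kg (target 4.260 kg)
  SrO: 24.60·0.6985 = 17.18 kg (target 17.18 kg)
  Al2O3: 20.65·0.9960 + 173.8·0.003000 = 21.09 kg (target 21.08 kg)
Auditing the glass mass value: whole batch net of LOI = 250.0 kg (per-oxide target masses sum to 250.0 kg; against the stated basis, 250.0 kg — a pure rounding effect).
Batch total: Σ batch = 272.5 kg; Σ batch·LOI gives LOI loss = 22.49 kg; glass ÷ batch gives a yield of 91.75%.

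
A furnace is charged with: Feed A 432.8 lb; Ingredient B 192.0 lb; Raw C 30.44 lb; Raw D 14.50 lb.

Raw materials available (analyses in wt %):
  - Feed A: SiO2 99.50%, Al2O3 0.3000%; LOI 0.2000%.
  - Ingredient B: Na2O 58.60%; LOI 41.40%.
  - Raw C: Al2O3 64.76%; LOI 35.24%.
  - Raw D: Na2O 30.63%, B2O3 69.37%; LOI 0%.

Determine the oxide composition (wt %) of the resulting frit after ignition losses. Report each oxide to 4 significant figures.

Exact precision is carried at each step. Working values are shown rounded to 4 significant digits; each reported figure takes exactly one rounding; the derived quantities (totals, the yield, the four compositions, ignition loss, net glass mass) are recomputed from the weighed amounts at 578.7 lb of glass at full float precision exactly as printed in problem or answer.
Oxide-by-oxide delivered mass:
  SiO2: 432.8·0.9950 = 430.6 lb
  Al2O3: 432.8·0.003000 + 30.44·0.6476 = 21.01 lb
  Na2O: 192.0·0.5860 + 14.50·0.3063 = 117.0 lb
  B2O3: 14.50·0.6937 = 10.06 lb
LOI: 432.8·0.002000 + 192.0·0.4140 + 30.44·0.3524 = 91.08 lb
The glass mass, total less LOI, = 669.7 − 91.08 = 578.7 lb (matching Σ of the oxides)
each oxide over glass, ×100, is wt %

Glass mass = 578.7 lb (batch 669.7 − LOI 91.08).
Composition: SiO2 74.42%, Al2O3 3.631%, Na2O 20.21%, B2O3 1.738%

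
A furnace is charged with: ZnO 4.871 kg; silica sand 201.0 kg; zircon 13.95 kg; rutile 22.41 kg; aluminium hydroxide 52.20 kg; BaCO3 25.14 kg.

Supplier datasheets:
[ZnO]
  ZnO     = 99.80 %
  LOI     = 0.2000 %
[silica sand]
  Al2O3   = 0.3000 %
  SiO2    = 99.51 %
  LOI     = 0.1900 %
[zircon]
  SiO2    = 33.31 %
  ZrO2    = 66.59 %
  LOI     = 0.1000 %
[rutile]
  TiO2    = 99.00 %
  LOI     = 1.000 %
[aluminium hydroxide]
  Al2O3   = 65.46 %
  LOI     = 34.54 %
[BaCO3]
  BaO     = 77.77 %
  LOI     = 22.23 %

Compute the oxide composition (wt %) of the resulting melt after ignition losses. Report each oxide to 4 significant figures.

Glass mass = 295.3 kg (batch 319.6 − LOI 24.25).
Composition: Al2O3 11.77%, BaO 6.620%, ZnO 1.646%, SiO2 69.30%, TiO2 7.512%, ZrO2 3.145%

Working values are printed (rounded to 4 significant digits) on the page — the whole derivation keeps full precision all the way through — a single rounding yields every reported value. The derived quantities (LOI, the totals, the six compositions, the yield, glass mass) are carried from the weighed amounts on 295.3 kg of glass in full float precision as quoted within problem or answer.
Oxide-by-oxide delivered mass:
  Al2O3: 201.0·0.003000 + 52.20·0.6546 = 34.77 kg
  BaO: 25.14·0.7777 = 19.55 kg
  ZnO: 4.871·0.9980 = 4.861 kg
  SiO2: 201.0·0.9951 + 13.95·0.3331 = 204.7 kg
  TiO2: 22.41·0.9900 = 22.19 kg
  ZrO2: 13.95·0.6659 = 9.289 kg
LOI: 4.871·0.002000 + 201.0·0.001900 + 13.95·0.001000 + 22.41·0.01000 + 52.20·0.3454 + 25.14·0.2223 = 24.25 kg
Glass mass = batch − LOI = 319.6 − 24.25 = 295.3 kg (equal to the oxide-mass sum)
each oxide over glass, ×100, is wt %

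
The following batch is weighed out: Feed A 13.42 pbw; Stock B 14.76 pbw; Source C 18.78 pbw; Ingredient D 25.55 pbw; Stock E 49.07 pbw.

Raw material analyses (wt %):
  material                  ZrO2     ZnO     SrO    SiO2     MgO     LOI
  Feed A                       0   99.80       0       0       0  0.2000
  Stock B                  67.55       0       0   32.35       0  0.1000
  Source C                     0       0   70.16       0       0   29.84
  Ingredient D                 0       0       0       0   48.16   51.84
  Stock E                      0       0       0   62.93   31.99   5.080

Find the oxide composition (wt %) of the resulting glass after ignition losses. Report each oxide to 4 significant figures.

The whole derivation carries exact precision throughout. Mid-chain values are displayed with 4-significant-digit rounding as written; a single rounding completes every reported number. The derived quantities, including the yield, five oxide percentages, ignition loss, totals, net glass mass, are computed starting from the weights at 100.2 pbw of glass in full float precision, as written in either problem or answer.
Mass of each oxide from the mix:
  ZrO2: 14.76·0.6755 = 9.970 pbw
  ZnO: 13.42·0.9980 = 13.39 pbw
  SrO: 18.78·0.7016 = 13.18 pbw
  SiO2: 14.76·0.3235 + 49.07·0.6293 = 35.65 pbw
  MgO: 25.55·0.4816 + 49.07·0.3199 = 28.00 pbw
LOI: 13.42·0.002000 + 14.76·0.001000 + 18.78·0.2984 + 25.55·0.5184 + 49.07·0.05080 = 21.38 pbw
Glass = total batch minus LOI = 121.6 − 21.38 = 100.2 pbw (= Σ oxide masses)
percent by weight: oxide/glass ×100

Glass mass = 100.2 pbw (batch 121.6 − LOI 21.38).
Composition: ZrO2 9.951%, ZnO 13.37%, SrO 13.15%, SiO2 35.58%, MgO 27.95%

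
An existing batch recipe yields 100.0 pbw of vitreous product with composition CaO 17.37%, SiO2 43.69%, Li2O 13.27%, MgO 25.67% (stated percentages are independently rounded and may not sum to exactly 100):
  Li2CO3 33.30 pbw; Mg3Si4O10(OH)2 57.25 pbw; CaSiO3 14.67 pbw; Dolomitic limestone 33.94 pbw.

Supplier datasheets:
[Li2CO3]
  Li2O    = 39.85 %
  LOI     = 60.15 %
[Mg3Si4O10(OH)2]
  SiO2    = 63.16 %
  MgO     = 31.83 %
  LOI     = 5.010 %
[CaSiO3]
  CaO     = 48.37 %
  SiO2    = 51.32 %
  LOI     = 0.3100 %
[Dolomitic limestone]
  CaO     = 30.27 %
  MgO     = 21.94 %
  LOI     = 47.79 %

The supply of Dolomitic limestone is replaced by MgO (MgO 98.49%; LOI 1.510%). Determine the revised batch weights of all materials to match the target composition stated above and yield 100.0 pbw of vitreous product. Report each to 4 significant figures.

The intermediate values are displayed (rounded to 4 significant digits) at each printed step. Full precision is kept from first step to last — each reported figure carries a single rounding — the derived quantities (ignition loss, the totals, yield, net glass mass, four oxide percentages) are re-derived in full precision from the batch weights for 100.0 pbw of glass as quoted within the problem or the answer.
Per-oxide target masses for 100.0 pbw vitreous product:
  CaO: 17.37% × 100.0 = 17.37 pbw
  SiO2: 43.69% × 100.0 = 43.69 pbw
  Li2O: 13.27% × 100.0 = 13.27 pbw
  MgO: 25.67% × 100.0 = 25.67 pbw
Mass-balance tally per oxide from the weights as reported, versus the basis set out (oxide sums agree with the targets modulo rounding of the values):
  CaO: 35.91·0.4837 = 17.37 pbw (target 17.37 pbw)
  SiO2: 39.99·0.6316 + 35.91·0.5132 = 43.69 pbw (target 43.69 pbw)
  Li2O: 33.30·0.3985 = 13.27 pbw (target 13.27 pbw)
  MgO: 39.99·0.3183 + 13.14·0.9849 = 25.67 pbw (target 25.67 pbw)
Mass balance on the glass: total batch − LOI = 100.0 pbw (the Σ of target masses is 100.0 pbw; with the basis standing at 100.0 pbw — any gap is answer rounding).
Total batch = Σ batch = 122.3 pbw; ignition loss, Σ(batch × LOI) = 22.34 pbw; the yield ratio, glass ÷ batch: 81.74%.

Revised batch per 100.0 pbw vitreous product:
  Li2CO3: 33.30 pbw
  Mg3Si4O10(OH)2: 39.99 pbw
  CaSiO3: 35.91 pbw
  MgO: 13.14 pbw
Total batch = 122.3 pbw; LOI loss = 22.34 pbw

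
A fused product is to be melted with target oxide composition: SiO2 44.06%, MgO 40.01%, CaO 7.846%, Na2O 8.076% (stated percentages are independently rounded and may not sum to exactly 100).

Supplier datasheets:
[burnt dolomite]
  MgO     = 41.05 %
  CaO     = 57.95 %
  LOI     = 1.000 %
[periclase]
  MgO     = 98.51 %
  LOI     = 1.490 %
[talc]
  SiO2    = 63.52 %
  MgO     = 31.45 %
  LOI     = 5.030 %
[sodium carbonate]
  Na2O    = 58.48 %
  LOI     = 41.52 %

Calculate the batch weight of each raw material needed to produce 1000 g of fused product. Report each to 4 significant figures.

The whole derivation keeps full float precision through every step. Working values appear, rounded to 4 significant digits, alongside each step — a single rounding completes each reported value. The derived quantities, which include ignition loss, the four compositions, totals, the yield, glass mass, are computed at full precision, as given in either problem or answer, from the weighed amounts on 1000 g of glass.
Target oxide masses per 1000 g fused product:
  SiO2: 44.06% × 1000 = 440.6 g
  MgO: 40.01% × 1000 = 400.1 g
  CaO: 7.846% × 1000 = 78.46 g
  Na2O: 8.076% × 1000 = 80.76 g
Verifying the oxide balance with the batch weights as given, at the basis given (summed amounts equal target values up to rounding of the answer):
  SiO2: 693.6·0.6352 = 440.6 g (target 440.6 g)
  MgO: 135.4·0.4105 + 128.3·0.9851 + 693.6·0.3145 = 400.1 g (target 400.1 g)
  CaO: 135.4·0.5795 = 78.46 g (target 78.46 g)
  Na2O: 138.1·0.5848 = 80.76 g (target 80.76 g)
Glass mass check: total charge less LOI = 999.9 g (the Σ of target masses is 999.9 g; versus the stated basis of 1000 g — any gap is answer rounding).
Batch grand total — Σ batch = 1095 g; ignition loss, Σ(batch × LOI) = 95.49 g; yield, glass over the total, = 91.28%.

Batch per 1000 g fused product:
  burnt dolomite: 135.4 g
  periclase: 128.3 g
  talc: 693.6 g
  sodium carbonate: 138.1 g
Total batch = 1095 g; LOI loss = 95.49 g; yield = 91.28%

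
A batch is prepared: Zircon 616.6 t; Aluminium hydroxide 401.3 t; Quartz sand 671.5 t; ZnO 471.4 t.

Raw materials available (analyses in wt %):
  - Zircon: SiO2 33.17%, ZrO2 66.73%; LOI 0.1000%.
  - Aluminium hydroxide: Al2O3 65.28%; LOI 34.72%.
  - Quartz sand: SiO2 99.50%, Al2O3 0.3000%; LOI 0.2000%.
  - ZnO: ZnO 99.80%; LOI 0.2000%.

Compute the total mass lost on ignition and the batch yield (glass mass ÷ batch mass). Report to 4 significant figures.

Working values are displayed (rounded to four significant digits) within the worked lines — the working math maintains exact precision from start to finish — each reported result undergoes a single rounding — the derived quantities (ignition loss, four oxide percentages, net glass mass, totals, the yield) are computed from the weighed amounts per 2019 t of glass at full precision, as they appear in problem or answer.
Ignition loss by material:
  Zircon: 616.6 × 0.001000 = 0.6166 t
  Aluminium hydroxide: 401.3 × 0.3472 = 139.3 t
  Quartz sand: 671.5 × 0.002000 = 1.343 t
  ZnO: 471.4 × 0.002000 = 0.9428 t
Total LOI = 142.2 t
Glass = batch − LOI = 2161 − 142.2 = 2019 t

LOI loss = 142.2 t; glass = 2019 t; yield = 93.42%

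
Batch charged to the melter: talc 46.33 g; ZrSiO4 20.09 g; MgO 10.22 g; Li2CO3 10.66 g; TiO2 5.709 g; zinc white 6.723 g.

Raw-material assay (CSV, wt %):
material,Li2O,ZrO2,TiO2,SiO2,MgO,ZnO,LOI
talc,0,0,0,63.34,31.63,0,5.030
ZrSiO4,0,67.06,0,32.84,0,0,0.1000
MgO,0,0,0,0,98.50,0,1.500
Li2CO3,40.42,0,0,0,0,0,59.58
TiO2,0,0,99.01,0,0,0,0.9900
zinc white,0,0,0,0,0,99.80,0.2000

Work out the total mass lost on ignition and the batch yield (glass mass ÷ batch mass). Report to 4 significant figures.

LOI loss = 8.925 g; glass = 90.81 g; yield = 91.05%

Every computation keeps full float precision through every step. Mid-chain values appear (rounded to four significant figures) in the printout; each reported value is rounded just once. The derived quantities, including glass mass, ignition loss, the totals, yield, the six compositions, are re-derived from the weighed amounts at 90.81 g of glass in exact precision, precisely as stated by the problem or answer text.
Each material's LOI contribution:
  talc: 46.33 × 0.05030 = 2.330 g
  ZrSiO4: 20.09 × 0.001000 = 0.02009 g
  MgO: 10.22 × 0.01500 = 0.1533 g
  Li2CO3: 10.66 × 0.5958 = 6.351 g
  TiO2: 5.709 × 0.009900 = 0.05652 g
  zinc white: 6.723 × 0.002000 = 0.01345 g
Total LOI = 8.925 g
Glass = batch − LOI = 99.73 − 8.925 = 90.81 g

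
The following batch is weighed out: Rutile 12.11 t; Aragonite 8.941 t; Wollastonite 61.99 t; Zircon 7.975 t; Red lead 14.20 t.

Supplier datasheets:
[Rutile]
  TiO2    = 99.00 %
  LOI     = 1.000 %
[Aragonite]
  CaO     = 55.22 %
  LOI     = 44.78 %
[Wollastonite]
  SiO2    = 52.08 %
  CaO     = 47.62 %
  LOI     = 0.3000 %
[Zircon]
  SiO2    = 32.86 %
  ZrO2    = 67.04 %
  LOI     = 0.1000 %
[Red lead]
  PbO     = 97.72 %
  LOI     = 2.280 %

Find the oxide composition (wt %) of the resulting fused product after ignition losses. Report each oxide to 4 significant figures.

Glass mass = 100.6 t (batch 105.2 − LOI 4.643).
Composition: PbO 13.80%, SiO2 34.71%, ZrO2 5.316%, CaO 34.26%, TiO2 11.92%

Every computation maintains full precision end to end — in-progress results are printed (rounded to four significant figures) alongside each step — every reported result includes exactly one rounding. The derived quantities are carried from the batch weights for 100.6 t of glass in exact precision (glass mass, totals, LOI, five oxide percentages, the yield), as quoted within problem or answer.
Per-oxide mass from batch:
  PbO: 14.20·0.9772 = 13.88 t
  SiO2: 61.99·0.5208 + 7.975·0.3286 = 34.90 t
  ZrO2: 7.975·0.6704 = 5.346 t
  CaO: 8.941·0.5522 + 61.99·0.4762 = 34.46 t
  TiO2: 12.11·0.9900 = 11.99 t
LOI: 12.11·0.01000 + 8.941·0.4478 + 61.99·0.003000 + 7.975·0.001000 + 14.20·0.02280 = 4.643 t
The glass mass, total less LOI, = 105.2 − 4.643 = 100.6 t (the oxide masses sum to this)
oxide / glass × 100 gives the wt %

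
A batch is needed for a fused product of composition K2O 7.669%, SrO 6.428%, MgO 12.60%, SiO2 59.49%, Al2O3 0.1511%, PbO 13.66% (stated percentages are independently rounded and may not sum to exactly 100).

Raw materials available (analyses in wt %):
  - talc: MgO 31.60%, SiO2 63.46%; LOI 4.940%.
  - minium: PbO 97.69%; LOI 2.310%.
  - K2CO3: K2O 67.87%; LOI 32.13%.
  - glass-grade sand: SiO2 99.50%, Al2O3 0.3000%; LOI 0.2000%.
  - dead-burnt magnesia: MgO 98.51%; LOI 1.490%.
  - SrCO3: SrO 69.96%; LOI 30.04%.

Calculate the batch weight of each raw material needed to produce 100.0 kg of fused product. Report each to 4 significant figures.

Intermediates are rounded to 4 significant digits as shown. All arithmetic holds full float precision at every stage. Every reported result is rounded once only — all derived quantities (the six compositions, net glass mass, ignition loss, the yield, the totals) are rebuilt using the weight values for 100.0 kg of glass in full precision exactly as shown in the problem or answer text.
The oxide mass targets at 100.0 kg fused product:
  K2O: 7.669% × 100.0 = 7.669 kg
  SrO: 6.428% × 100.0 = 6.428 kg
  MgO: 12.60% × 100.0 = 12.60 kg
  SiO2: 59.49% × 100.0 = 59.49 kg
  Al2O3: 0.1511% × 100.0 = 0.1511 kg
  PbO: 13.66% × 100.0 = 13.66 kg
Checking each oxide sum using the reported weights, per the basis as stated (delivered sums recover each target once rounding is allowed for):
  K2O: 11.30·0.6787 = 7.669 kg (target 7.669 kg)
  SrO: 9.188·0.6996 = 6.428 kg (target 6.428 kg)
  MgO: 14.77·0.3160 + 8.052·0.9851 = 12.60 kg (target 12.60 kg)
  SiO2: 14.77·0.6346 + 50.37·0.9950 = 59.49 kg (target 59.49 kg)
  Al2O3: 50.37·0.003000 = 0.1511 kg (target 0.1511 kg)
  PbO: 13.98·0.9769 = 13.66 kg (target 13.66 kg)
Mass balance on the glass: total charge less LOI = 100.0 kg (per-oxide target masses sum to 100.0 kg; the stated basis being 100.0 kg — any gap is answer rounding).
Batch total: Σ batch = 107.7 kg; loss to ignition Σ batch·LOI = 7.664 kg; yield: glass divided by total = 92.88%.

Batch per 100.0 kg fused product:
  talc: 14.77 kg
  minium: 13.98 kg
  K2CO3: 11.30 kg
  glass-grade sand: 50.37 kg
  dead-burnt magnesia: 8.052 kg
  SrCO3: 9.188 kg
Total batch = 107.7 kg; LOI loss = 7.664 kg; yield = 92.88%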